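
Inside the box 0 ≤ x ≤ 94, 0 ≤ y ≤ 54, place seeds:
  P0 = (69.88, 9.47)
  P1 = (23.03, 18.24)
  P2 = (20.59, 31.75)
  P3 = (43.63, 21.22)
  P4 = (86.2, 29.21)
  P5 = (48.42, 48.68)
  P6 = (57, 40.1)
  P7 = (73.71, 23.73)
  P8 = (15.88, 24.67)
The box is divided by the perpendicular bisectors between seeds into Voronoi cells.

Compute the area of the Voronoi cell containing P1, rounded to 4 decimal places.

1. box [0,94]×[0,54]: [(0, 0) (94, 0) (94, 54) (0, 54)]
2. ⊥bis P1·P0 via (46.455,13.855): [(0, 0) (43.8614, 0) (53.9699, 54) (0, 54)]  |A|=2641.4453
3. ⊥bis P1·P2 via (21.81,24.995): [(0, 21.056) (0, 0) (43.8614, 0) (49.4757, 29.9916)]  |A|=1178.6165
4. ⊥bis P1·P3 via (33.33,19.73): [(32.2944, 26.8886) (0, 21.056) (0, 0) (36.1841, 0)]  |A|=826.4651
5. ⊥bis P1·P4 via (54.615,23.725): [(32.2944, 26.8886) (0, 21.056) (0, 0) (36.1841, 0)]  |A|=826.4651
6. ⊥bis P1·P5 via (35.725,33.46): [(32.2944, 26.8886) (0, 21.056) (0, 0) (36.1841, 0)]  |A|=826.4651
7. ⊥bis P1·P6 via (40.015,29.17): [(32.2944, 26.8886) (0, 21.056) (0, 0) (36.1841, 0)]  |A|=826.4651
8. ⊥bis P1·P7 via (48.37,20.985): [(32.2944, 26.8886) (0, 21.056) (0, 0) (36.1841, 0)]  |A|=826.4651
9. ⊥bis P1·P8 via (19.455,21.455): [(32.2944, 26.8886) (22.7992, 25.1737) (0.1605, 0) (36.1841, 0)]  |A|=584.4154
10. canonical 4-gon: [(32.2944, 26.8886) (22.7992, 25.1737) (0.1605, 0) (36.1841, 0)]
11. shoelace: 584.4154

Area of P1's cell: 584.4154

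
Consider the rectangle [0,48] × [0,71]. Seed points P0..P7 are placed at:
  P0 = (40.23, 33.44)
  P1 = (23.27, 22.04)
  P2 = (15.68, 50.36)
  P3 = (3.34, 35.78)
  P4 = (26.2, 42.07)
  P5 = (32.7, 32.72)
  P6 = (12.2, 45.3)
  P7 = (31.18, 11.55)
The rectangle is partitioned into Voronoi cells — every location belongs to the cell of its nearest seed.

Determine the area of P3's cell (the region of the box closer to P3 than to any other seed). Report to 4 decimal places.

Area of P3's cell: 305.7752

1. box [0,48]×[0,71]: [(0, 0) (48, 0) (48, 71) (0, 71)]
2. ⊥bis P3·P0 via (21.785,34.61): [(0, 0) (19.5896, 0) (24.0933, 71) (0, 71)]  |A|=1550.7433
3. ⊥bis P3·P1 via (13.305,28.91): [(0, 9.611) (22.2461, 41.8791) (24.0933, 71) (0, 71)]  |A|=1033.6416
4. ⊥bis P3·P2 via (9.51,43.07): [(0, 51.1189) (0, 9.611) (18.0715, 35.8238)]  |A|=375.0555
5. ⊥bis P3·P4 via (14.77,38.925): [(14.8801, 38.525) (0, 51.1189) (0, 9.611) (16.3217, 33.2857)]  |A|=368.6421
6. ⊥bis P3·P5 via (18.02,34.25): [(14.8801, 38.525) (0, 51.1189) (0, 9.611) (16.3217, 33.2857)]  |A|=368.6421
7. ⊥bis P3·P6 via (7.77,40.54): [(0, 47.7713) (0, 9.611) (16.0258, 32.8566)]  |A|=305.7752
8. ⊥bis P3·P7 via (17.26,23.665): [(0, 47.7713) (0, 9.611) (16.0258, 32.8566)]  |A|=305.7752
9. canonical 3-gon: [(0, 47.7713) (0, 9.611) (16.0258, 32.8566)]
10. shoelace: 305.7752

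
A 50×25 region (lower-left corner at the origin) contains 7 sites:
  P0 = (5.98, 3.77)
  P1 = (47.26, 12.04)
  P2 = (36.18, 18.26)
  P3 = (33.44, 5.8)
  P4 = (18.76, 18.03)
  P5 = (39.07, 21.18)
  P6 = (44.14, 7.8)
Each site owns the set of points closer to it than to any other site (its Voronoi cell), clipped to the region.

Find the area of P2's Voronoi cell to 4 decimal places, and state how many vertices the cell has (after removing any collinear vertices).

Area of P2's cell: 132.9393 (6 vertices)

1. box [0,50]×[0,25]: [(0, 0) (50, 0) (50, 25) (0, 25)]
2. ⊥bis P2·P0 via (21.08,11.015): [(26.365, 0) (50, 0) (50, 25) (14.37, 25)]  |A|=740.8126
3. ⊥bis P2·P1 via (41.72,15.15): [(26.365, 0) (33.2152, 0) (47.2495, 25) (14.37, 25)]  |A|=496.6217
4. ⊥bis P2·P3 via (34.81,12.03): [(18.916, 15.5251) (39.4017, 11.0203) (47.2495, 25) (14.37, 25)]  |A|=316.6331
5. ⊥bis P2·P4 via (27.47,18.145): [(27.5296, 13.631) (39.4017, 11.0203) (47.2495, 25) (27.3795, 25)]  |A|=206.1798
6. ⊥bis P2·P5 via (37.625,19.72): [(27.5296, 13.631) (39.4017, 11.0203) (41.9066, 15.4824) (32.2902, 25) (27.3795, 25)]  |A|=134.9913
7. ⊥bis P2·P6 via (40.16,13.03): [(27.5296, 13.631) (37.9411, 11.3415) (40.8058, 13.5214) (41.9066, 15.4824) (32.2902, 25) (27.3795, 25)]  |A|=132.9393
8. canonical 6-gon: [(27.5296, 13.631) (37.9411, 11.3415) (40.8058, 13.5214) (41.9066, 15.4824) (32.2902, 25) (27.3795, 25)]
9. shoelace: 132.9393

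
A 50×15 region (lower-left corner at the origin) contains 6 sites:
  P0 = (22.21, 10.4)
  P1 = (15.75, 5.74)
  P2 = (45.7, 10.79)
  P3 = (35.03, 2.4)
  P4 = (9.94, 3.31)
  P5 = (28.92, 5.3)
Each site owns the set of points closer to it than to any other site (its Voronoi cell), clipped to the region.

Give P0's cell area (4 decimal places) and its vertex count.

1. box [0,50]×[0,15]: [(0, 0) (50, 0) (50, 15) (0, 15)]
2. ⊥bis P0·P1 via (18.98,8.07): [(24.8014, 0) (50, 0) (50, 15) (13.981, 15)]  |A|=459.1324
3. ⊥bis P0·P2 via (33.955,10.595): [(24.8014, 0) (34.1309, 0) (33.8819, 15) (13.981, 15)]  |A|=219.2281
4. ⊥bis P0·P3 via (28.62,6.4): [(24.7075, 0.1302) (33.8846, 14.8365) (33.8819, 15) (13.981, 15)]  |A|=148.7316
5. ⊥bis P0·P4 via (16.075,6.855): [(24.7075, 0.1302) (33.8846, 14.8365) (33.8819, 15) (13.981, 15)]  |A|=148.7316
6. ⊥bis P0·P5 via (25.565,7.85): [(22.2679, 3.5121) (30.9994, 15) (13.981, 15)]  |A|=97.7535
7. canonical 3-gon: [(22.2679, 3.5121) (30.9994, 15) (13.981, 15)]
8. shoelace: 97.7535

Area of P0's cell: 97.7535 (3 vertices)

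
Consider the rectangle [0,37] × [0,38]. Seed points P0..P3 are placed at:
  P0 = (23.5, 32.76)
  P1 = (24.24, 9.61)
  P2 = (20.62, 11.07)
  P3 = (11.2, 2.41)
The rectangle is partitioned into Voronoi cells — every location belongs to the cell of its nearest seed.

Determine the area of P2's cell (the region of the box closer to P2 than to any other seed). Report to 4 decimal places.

1. box [0,37]×[0,38]: [(0, 0) (37, 0) (37, 38) (0, 38)]
2. ⊥bis P2·P0 via (22.06,21.915): [(0, 24.8441) (0, 0) (37, 0) (37, 19.9313)]  |A|=828.3448
3. ⊥bis P2·P1 via (22.43,10.34): [(26.8423, 21.28) (0, 24.8441) (0, 0) (18.2597, 0)]  |A|=527.7199
4. ⊥bis P2·P3 via (15.91,6.74): [(19.4326, 2.9082) (26.8423, 21.28) (0, 24.8441) (0, 24.0463)]  |A|=267.5272
5. canonical 4-gon: [(19.4326, 2.9082) (26.8423, 21.28) (0, 24.8441) (0, 24.0463)]
6. shoelace: 267.5272

Area of P2's cell: 267.5272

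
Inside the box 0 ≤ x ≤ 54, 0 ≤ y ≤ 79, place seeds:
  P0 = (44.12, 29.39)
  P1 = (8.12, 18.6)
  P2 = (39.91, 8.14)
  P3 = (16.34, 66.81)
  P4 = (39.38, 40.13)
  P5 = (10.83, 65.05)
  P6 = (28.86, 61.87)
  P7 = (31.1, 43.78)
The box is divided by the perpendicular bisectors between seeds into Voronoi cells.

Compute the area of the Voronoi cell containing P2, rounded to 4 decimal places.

Area of P2's cell: 597.5408

1. box [0,54]×[0,79]: [(0, 0) (54, 0) (54, 79) (0, 79)]
2. ⊥bis P2·P0 via (42.015,18.765): [(0, 27.0889) (0, 0) (54, 0) (54, 16.3906)]  |A|=1173.9458
3. ⊥bis P2·P1 via (24.015,13.37): [(26.7831, 21.7827) (19.6158, 0) (54, 0) (54, 16.3906)]  |A|=597.5408
4. ⊥bis P2·P3 via (28.125,37.475): [(26.7831, 21.7827) (19.6158, 0) (54, 0) (54, 16.3906)]  |A|=597.5408
5. ⊥bis P2·P4 via (39.645,24.135): [(26.7831, 21.7827) (19.6158, 0) (54, 0) (54, 16.3906)]  |A|=597.5408
6. ⊥bis P2·P5 via (25.37,36.595): [(26.7831, 21.7827) (19.6158, 0) (54, 0) (54, 16.3906)]  |A|=597.5408
7. ⊥bis P2·P6 via (34.385,35.005): [(26.7831, 21.7827) (19.6158, 0) (54, 0) (54, 16.3906)]  |A|=597.5408
8. ⊥bis P2·P7 via (35.505,25.96): [(26.7831, 21.7827) (19.6158, 0) (54, 0) (54, 16.3906)]  |A|=597.5408
9. canonical 4-gon: [(26.7831, 21.7827) (19.6158, 0) (54, 0) (54, 16.3906)]
10. shoelace: 597.5408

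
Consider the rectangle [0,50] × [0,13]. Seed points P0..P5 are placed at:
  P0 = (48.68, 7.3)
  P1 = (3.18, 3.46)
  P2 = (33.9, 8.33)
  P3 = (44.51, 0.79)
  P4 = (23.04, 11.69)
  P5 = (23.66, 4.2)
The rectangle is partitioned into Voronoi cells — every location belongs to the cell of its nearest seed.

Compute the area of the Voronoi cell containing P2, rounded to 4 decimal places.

Area of P2's cell: 137.0541

1. box [0,50]×[0,13]: [(0, 0) (50, 0) (50, 13) (0, 13)]
2. ⊥bis P2·P0 via (41.29,7.815): [(0, 0) (40.7454, 0) (41.6513, 13) (0, 13)]  |A|=535.5787
3. ⊥bis P2·P1 via (18.54,5.895): [(19.4745, 0) (40.7454, 0) (41.6513, 13) (17.4137, 13)]  |A|=295.8055
4. ⊥bis P2·P3 via (39.205,4.56): [(19.4745, 0) (35.9644, 0) (41.2652, 7.459) (41.6513, 13) (17.4137, 13)]  |A|=277.9749
5. ⊥bis P2·P4 via (28.47,10.01): [(25.373, 0) (35.9644, 0) (41.2652, 7.459) (41.6513, 13) (29.3951, 13)]  |A|=161.7556
6. ⊥bis P2·P5 via (28.78,6.265): [(27.9489, 8.3257) (31.3068, 0) (35.9644, 0) (41.2652, 7.459) (41.6513, 13) (29.3951, 13)]  |A|=137.0541
7. canonical 6-gon: [(27.9489, 8.3257) (31.3068, 0) (35.9644, 0) (41.2652, 7.459) (41.6513, 13) (29.3951, 13)]
8. shoelace: 137.0541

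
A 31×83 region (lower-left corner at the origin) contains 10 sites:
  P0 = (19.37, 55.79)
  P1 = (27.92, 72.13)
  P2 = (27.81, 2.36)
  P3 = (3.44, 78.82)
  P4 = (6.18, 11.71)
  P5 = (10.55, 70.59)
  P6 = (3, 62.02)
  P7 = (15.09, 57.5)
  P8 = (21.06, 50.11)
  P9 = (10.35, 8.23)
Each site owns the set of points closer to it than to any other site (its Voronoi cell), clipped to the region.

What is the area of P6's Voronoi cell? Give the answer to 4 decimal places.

1. box [0,31]×[0,83]: [(0, 0) (31, 0) (31, 83) (0, 83)]
2. ⊥bis P6·P0 via (11.185,58.905): [(0, 29.5152) (20.3549, 83) (0, 83)]  |A|=544.3398
3. ⊥bis P6·P1 via (15.46,67.075): [(0, 29.5152) (14.8585, 68.5576) (8.9993, 83) (0, 83)]  |A|=462.3381
4. ⊥bis P6·P2 via (15.405,32.19): [(0, 29.5152) (14.8585, 68.5576) (8.9993, 83) (0, 83)]  |A|=462.3381
5. ⊥bis P6·P3 via (3.22,70.42): [(0, 70.5043) (0, 29.5152) (14.8585, 68.5576) (14.2198, 70.1319)]  |A|=315.5934
6. ⊥bis P6·P4 via (4.59,36.865): [(0, 70.5043) (0, 36.5749) (2.753, 36.7489) (14.8585, 68.5576) (14.2198, 70.1319)]  |A|=305.8759
7. ⊥bis P6·P5 via (6.775,66.305): [(2.0699, 70.4501) (0, 70.5043) (0, 36.5749) (2.753, 36.7489) (12.1868, 61.5373)]  |A|=248.9955
8. ⊥bis P6·P7 via (9.045,59.76): [(10.3233, 63.1791) (2.0699, 70.4501) (0, 70.5043) (0, 36.5749) (0.3861, 36.5993)]  |A|=187.4422
9. ⊥bis P6·P8 via (12.03,56.065): [(1.9479, 40.7767) (10.3233, 63.1791) (2.0699, 70.4501) (0, 70.5043) (0, 37.823)]  |A|=185.4393
10. ⊥bis P6·P9 via (6.675,35.125): [(1.9479, 40.7767) (10.3233, 63.1791) (2.0699, 70.4501) (0, 70.5043) (0, 37.823)]  |A|=185.4393
11. canonical 5-gon: [(1.9479, 40.7767) (10.3233, 63.1791) (2.0699, 70.4501) (0, 70.5043) (0, 37.823)]
12. shoelace: 185.4393

Area of P6's cell: 185.4393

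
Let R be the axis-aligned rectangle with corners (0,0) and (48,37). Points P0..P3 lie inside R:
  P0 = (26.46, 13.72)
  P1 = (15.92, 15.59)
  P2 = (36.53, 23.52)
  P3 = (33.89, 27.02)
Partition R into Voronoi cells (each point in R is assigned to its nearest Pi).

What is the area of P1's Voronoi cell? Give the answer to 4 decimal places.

Area of P1's cell: 744.9162

1. box [0,48]×[0,37]: [(0, 0) (48, 0) (48, 37) (0, 37)]
2. ⊥bis P1·P0 via (21.19,14.655): [(0, 0) (18.5899, 0) (25.1544, 37) (0, 37)]  |A|=809.2706
3. ⊥bis P1·P2 via (26.225,19.555): [(0, 0) (18.5899, 0) (23.374, 26.9648) (19.5128, 37) (0, 37)]  |A|=780.9629
4. ⊥bis P1·P3 via (24.905,21.305): [(0, 0) (18.5899, 0) (22.9228, 24.4214) (14.922, 37) (0, 37)]  |A|=744.9162
5. canonical 5-gon: [(0, 0) (18.5899, 0) (22.9228, 24.4214) (14.922, 37) (0, 37)]
6. shoelace: 744.9162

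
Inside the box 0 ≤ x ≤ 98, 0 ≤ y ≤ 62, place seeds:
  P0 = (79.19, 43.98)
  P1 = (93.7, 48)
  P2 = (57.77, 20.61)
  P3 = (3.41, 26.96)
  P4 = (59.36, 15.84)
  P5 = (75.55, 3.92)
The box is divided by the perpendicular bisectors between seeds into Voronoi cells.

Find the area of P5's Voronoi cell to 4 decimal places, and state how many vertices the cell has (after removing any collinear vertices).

Area of P5's cell: 671.1809 (5 vertices)

1. box [0,98]×[0,62]: [(0, 0) (98, 0) (98, 62) (0, 62)]
2. ⊥bis P5·P0 via (77.37,23.95): [(0, 30.9801) (0, 0) (98, 0) (98, 22.0755)]  |A|=2599.7247
3. ⊥bis P5·P1 via (84.625,25.96): [(92.9432, 22.535) (0, 30.9801) (0, 0) (98, 0) (98, 20.4528)]  |A|=2595.622
4. ⊥bis P5·P2 via (66.66,12.265): [(92.9432, 22.535) (77.6083, 23.9283) (55.1469, 0) (98, 0) (98, 20.4528)]  |A|=733.6771
5. ⊥bis P5·P3 via (39.48,15.44): [(92.9432, 22.535) (77.6083, 23.9283) (55.1469, 0) (98, 0) (98, 20.4528)]  |A|=733.6771
6. ⊥bis P5·P4 via (67.455,9.88): [(92.9432, 22.535) (77.7863, 23.9122) (60.1808, 0) (98, 0) (98, 20.4528)]  |A|=671.1809
7. canonical 5-gon: [(92.9432, 22.535) (77.7863, 23.9122) (60.1808, 0) (98, 0) (98, 20.4528)]
8. shoelace: 671.1809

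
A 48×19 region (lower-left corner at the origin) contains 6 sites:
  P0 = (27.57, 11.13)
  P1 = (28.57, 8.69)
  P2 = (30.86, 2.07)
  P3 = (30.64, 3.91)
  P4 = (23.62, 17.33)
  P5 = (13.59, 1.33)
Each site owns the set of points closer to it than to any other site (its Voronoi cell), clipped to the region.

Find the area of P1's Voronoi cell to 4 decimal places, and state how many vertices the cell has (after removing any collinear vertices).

Area of P1's cell: 110.7105 (4 vertices)

1. box [0,48]×[0,19]: [(0, 0) (48, 0) (48, 19) (0, 19)]
2. ⊥bis P1·P0 via (28.07,9.91): [(3.8896, 0) (48, 0) (48, 18.078)]  |A|=398.7146
3. ⊥bis P1·P2 via (29.715,5.38): [(3.8896, 0) (14.1623, 0) (48, 11.7052) (48, 18.078)]  |A|=200.6768
4. ⊥bis P1·P3 via (29.605,6.3): [(3.8896, 0) (14.1623, 0) (18.6097, 1.5384) (48, 14.266) (48, 18.078)]  |A|=163.0445
5. ⊥bis P1·P4 via (26.095,13.01): [(3.8896, 0) (14.1623, 0) (18.6097, 1.5384) (48, 14.266) (48, 18.078)]  |A|=163.0445
6. ⊥bis P1·P5 via (21.08,5.01): [(20.2476, 6.7041) (22.053, 3.0296) (48, 14.266) (48, 18.078)]  |A|=110.7105
7. canonical 4-gon: [(20.2476, 6.7041) (22.053, 3.0296) (48, 14.266) (48, 18.078)]
8. shoelace: 110.7105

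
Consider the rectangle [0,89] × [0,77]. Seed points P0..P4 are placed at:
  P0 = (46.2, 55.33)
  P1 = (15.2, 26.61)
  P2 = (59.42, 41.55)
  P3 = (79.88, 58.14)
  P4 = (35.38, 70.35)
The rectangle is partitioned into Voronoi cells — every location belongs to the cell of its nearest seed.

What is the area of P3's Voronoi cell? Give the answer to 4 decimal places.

1. box [0,89]×[0,77]: [(0, 0) (89, 0) (89, 77) (0, 77)]
2. ⊥bis P3·P0 via (63.04,56.735): [(67.7735, 0) (89, 0) (89, 77) (61.3492, 77)]  |A|=1881.7731
3. ⊥bis P3·P1 via (47.54,42.375): [(67.6861, 1.0477) (68.1968, 0) (89, 0) (89, 77) (61.3492, 77)]  |A|=1881.5514
4. ⊥bis P3·P2 via (69.65,49.845): [(62.9226, 58.1417) (89, 25.9812) (89, 77) (61.3492, 77)]  |A|=925.9418
5. ⊥bis P3·P4 via (57.63,64.245): [(62.9226, 58.1417) (89, 25.9812) (89, 77) (61.3492, 77)]  |A|=925.9418
6. canonical 4-gon: [(62.9226, 58.1417) (89, 25.9812) (89, 77) (61.3492, 77)]
7. shoelace: 925.9418

Area of P3's cell: 925.9418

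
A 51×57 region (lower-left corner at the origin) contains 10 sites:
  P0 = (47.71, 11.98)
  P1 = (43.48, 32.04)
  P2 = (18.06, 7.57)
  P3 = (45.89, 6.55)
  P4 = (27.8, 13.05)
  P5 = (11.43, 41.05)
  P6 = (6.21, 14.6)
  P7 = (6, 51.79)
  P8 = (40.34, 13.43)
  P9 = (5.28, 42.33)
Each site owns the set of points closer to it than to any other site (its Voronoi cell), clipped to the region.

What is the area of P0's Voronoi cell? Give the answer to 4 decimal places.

Area of P0's cell: 85.6988

1. box [0,51]×[0,57]: [(0, 0) (51, 0) (51, 57) (0, 57)]
2. ⊥bis P0·P1 via (45.595,22.01): [(0, 12.3955) (0, 0) (51, 0) (51, 23.1497)]  |A|=906.4036
3. ⊥bis P0·P2 via (32.885,9.775): [(31.5071, 19.0393) (34.3389, 0) (51, 0) (51, 23.1497)]  |A|=384.2362
4. ⊥bis P0·P3 via (46.8,9.265): [(31.5071, 19.0393) (32.2347, 14.1469) (51, 7.8573) (51, 23.1497)]  |A|=192.6628
5. ⊥bis P0·P4 via (37.755,12.515): [(38.1813, 20.4467) (37.7435, 12.3005) (51, 7.8573) (51, 23.1497)]  |A|=152.9826
6. ⊥bis P0·P5 via (29.57,26.515): [(38.1813, 20.4467) (37.7435, 12.3005) (51, 7.8573) (51, 23.1497)]  |A|=152.9826
7. ⊥bis P0·P6 via (26.96,13.29): [(38.1813, 20.4467) (37.7435, 12.3005) (51, 7.8573) (51, 23.1497)]  |A|=152.9826
8. ⊥bis P0·P7 via (26.855,31.885): [(38.1813, 20.4467) (37.7435, 12.3005) (51, 7.8573) (51, 23.1497)]  |A|=152.9826
9. ⊥bis P0·P8 via (44.025,12.705): [(45.867, 22.0674) (43.5617, 10.3504) (51, 7.8573) (51, 23.1497)]  |A|=85.6988
10. ⊥bis P0·P9 via (26.495,27.155): [(45.867, 22.0674) (43.5617, 10.3504) (51, 7.8573) (51, 23.1497)]  |A|=85.6988
11. canonical 4-gon: [(45.867, 22.0674) (43.5617, 10.3504) (51, 7.8573) (51, 23.1497)]
12. shoelace: 85.6988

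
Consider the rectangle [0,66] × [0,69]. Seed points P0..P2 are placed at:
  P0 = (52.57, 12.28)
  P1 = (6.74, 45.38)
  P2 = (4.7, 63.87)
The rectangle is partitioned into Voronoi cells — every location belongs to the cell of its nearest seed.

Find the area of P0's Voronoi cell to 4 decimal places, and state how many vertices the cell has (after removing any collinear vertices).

Area of P0's cell: 2209.9645 (5 vertices)

1. box [0,66]×[0,69]: [(0, 0) (66, 0) (66, 69) (0, 69)]
2. ⊥bis P0·P1 via (29.655,28.83): [(8.833, 0) (66, 0) (66, 69) (58.6672, 69)]  |A|=2225.2453
3. ⊥bis P0·P2 via (28.635,38.075): [(51.9705, 59.7278) (8.833, 0) (66, 0) (66, 69) (61.9632, 69)]  |A|=2209.9645
4. canonical 5-gon: [(51.9705, 59.7278) (8.833, 0) (66, 0) (66, 69) (61.9632, 69)]
5. shoelace: 2209.9645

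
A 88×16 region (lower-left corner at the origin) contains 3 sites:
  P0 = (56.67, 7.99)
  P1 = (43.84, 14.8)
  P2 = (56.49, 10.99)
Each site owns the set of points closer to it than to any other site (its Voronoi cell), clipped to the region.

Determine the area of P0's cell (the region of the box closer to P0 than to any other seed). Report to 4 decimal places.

1. box [0,88]×[0,16]: [(0, 0) (88, 0) (88, 16) (0, 16)]
2. ⊥bis P0·P1 via (50.255,11.395): [(44.2067, 0) (88, 0) (88, 16) (52.6993, 16)]  |A|=632.7524
3. ⊥bis P0·P2 via (56.58,9.49): [(49.0025, 9.0354) (44.2067, 0) (88, 0) (88, 11.3752)]  |A|=419.646
4. canonical 4-gon: [(49.0025, 9.0354) (44.2067, 0) (88, 0) (88, 11.3752)]
5. shoelace: 419.646

Area of P0's cell: 419.6460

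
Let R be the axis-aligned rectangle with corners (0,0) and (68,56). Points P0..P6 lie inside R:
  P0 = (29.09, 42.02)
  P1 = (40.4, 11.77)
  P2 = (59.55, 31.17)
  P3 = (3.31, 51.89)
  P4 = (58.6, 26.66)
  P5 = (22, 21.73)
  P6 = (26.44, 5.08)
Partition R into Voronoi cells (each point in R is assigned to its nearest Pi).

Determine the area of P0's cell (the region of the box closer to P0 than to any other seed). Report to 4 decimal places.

1. box [0,68]×[0,56]: [(0, 0) (68, 0) (68, 56) (0, 56)]
2. ⊥bis P0·P1 via (34.745,26.895): [(0, 13.9044) (68, 39.3285) (68, 56) (0, 56)]  |A|=1998.081
3. ⊥bis P0·P2 via (44.32,36.595): [(0, 13.9044) (41.8051, 29.5346) (51.2322, 56) (0, 56)]  |A|=1557.8434
4. ⊥bis P0·P3 via (16.2,46.955): [(4.1389, 15.4518) (41.8051, 29.5346) (51.2322, 56) (19.6629, 56)]  |A|=1072.0818
5. ⊥bis P0·P4 via (43.845,34.34): [(4.1389, 15.4518) (41.2324, 29.3205) (42.8051, 32.3421) (51.2322, 56) (19.6629, 56)]  |A|=1071.385
6. ⊥bis P0·P5 via (25.545,31.875): [(12.2105, 36.5345) (37.1854, 27.8074) (41.2324, 29.3205) (42.8051, 32.3421) (51.2322, 56) (19.6629, 56)]  |A|=772.8945
7. ⊥bis P0·P6 via (27.765,23.55): [(12.2105, 36.5345) (37.1854, 27.8074) (41.2324, 29.3205) (42.8051, 32.3421) (51.2322, 56) (19.6629, 56)]  |A|=772.8945
8. canonical 6-gon: [(12.2105, 36.5345) (37.1854, 27.8074) (41.2324, 29.3205) (42.8051, 32.3421) (51.2322, 56) (19.6629, 56)]
9. shoelace: 772.8945

Area of P0's cell: 772.8945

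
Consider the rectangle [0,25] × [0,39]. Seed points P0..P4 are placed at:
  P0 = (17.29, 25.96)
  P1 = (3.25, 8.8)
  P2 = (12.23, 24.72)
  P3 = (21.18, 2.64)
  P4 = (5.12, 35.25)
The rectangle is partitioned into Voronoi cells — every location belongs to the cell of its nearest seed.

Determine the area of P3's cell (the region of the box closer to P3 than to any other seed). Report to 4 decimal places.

1. box [0,25]×[0,39]: [(0, 0) (25, 0) (25, 39) (0, 39)]
2. ⊥bis P3·P0 via (19.235,14.3): [(0, 11.0914) (0, 0) (25, 0) (25, 15.2617)]  |A|=329.4134
3. ⊥bis P3·P1 via (12.215,5.72): [(14.9152, 13.5794) (10.2498, 0) (25, 0) (25, 15.2617)]  |A|=177.1048
4. ⊥bis P3·P2 via (16.705,13.68): [(17.5349, 14.0164) (14.6657, 12.8534) (10.2498, 0) (25, 0) (25, 15.2617)]  |A|=176.2083
5. ⊥bis P3·P4 via (13.15,18.945): [(17.5349, 14.0164) (14.6657, 12.8534) (10.2498, 0) (25, 0) (25, 15.2617)]  |A|=176.2083
6. canonical 5-gon: [(17.5349, 14.0164) (14.6657, 12.8534) (10.2498, 0) (25, 0) (25, 15.2617)]
7. shoelace: 176.2083

Area of P3's cell: 176.2083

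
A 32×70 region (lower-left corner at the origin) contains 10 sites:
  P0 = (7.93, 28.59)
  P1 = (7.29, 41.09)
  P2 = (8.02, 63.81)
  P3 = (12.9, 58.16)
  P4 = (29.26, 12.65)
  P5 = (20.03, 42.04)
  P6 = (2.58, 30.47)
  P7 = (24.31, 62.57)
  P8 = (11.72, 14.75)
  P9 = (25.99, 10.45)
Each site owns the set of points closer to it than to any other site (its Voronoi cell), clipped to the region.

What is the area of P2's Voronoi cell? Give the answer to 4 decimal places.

1. box [0,32]×[0,70]: [(0, 0) (32, 0) (32, 70) (0, 70)]
2. ⊥bis P2·P0 via (7.975,46.2): [(0, 46.2204) (32, 46.1386) (32, 70) (0, 70)]  |A|=762.2562
3. ⊥bis P2·P1 via (7.655,52.45): [(0, 52.696) (32, 51.6678) (32, 70) (0, 70)]  |A|=570.1801
4. ⊥bis P2·P3 via (10.46,60.985): [(0, 52.696) (0.8321, 52.6692) (20.8974, 70) (0, 70)]  |A|=188.2839
5. ⊥bis P2·P4 via (18.64,38.23): [(0, 52.696) (0.8321, 52.6692) (20.8974, 70) (0, 70)]  |A|=188.2839
6. ⊥bis P2·P5 via (14.025,52.925): [(0, 52.696) (0.8321, 52.6692) (20.8974, 70) (0, 70)]  |A|=188.2839
7. ⊥bis P2·P6 via (5.3,47.14): [(0, 52.696) (0.8321, 52.6692) (20.8974, 70) (0, 70)]  |A|=188.2839
8. ⊥bis P2·P7 via (16.165,63.19): [(0, 52.696) (0.8321, 52.6692) (16.3868, 66.1041) (16.6834, 70) (0, 70)]  |A|=180.0751
9. ⊥bis P2·P8 via (9.87,39.28): [(0, 52.696) (0.8321, 52.6692) (16.3868, 66.1041) (16.6834, 70) (0, 70)]  |A|=180.0751
10. ⊥bis P2·P9 via (17.005,37.13): [(0, 52.696) (0.8321, 52.6692) (16.3868, 66.1041) (16.6834, 70) (0, 70)]  |A|=180.0751
11. canonical 5-gon: [(0, 52.696) (0.8321, 52.6692) (16.3868, 66.1041) (16.6834, 70) (0, 70)]
12. shoelace: 180.0751

Area of P2's cell: 180.0751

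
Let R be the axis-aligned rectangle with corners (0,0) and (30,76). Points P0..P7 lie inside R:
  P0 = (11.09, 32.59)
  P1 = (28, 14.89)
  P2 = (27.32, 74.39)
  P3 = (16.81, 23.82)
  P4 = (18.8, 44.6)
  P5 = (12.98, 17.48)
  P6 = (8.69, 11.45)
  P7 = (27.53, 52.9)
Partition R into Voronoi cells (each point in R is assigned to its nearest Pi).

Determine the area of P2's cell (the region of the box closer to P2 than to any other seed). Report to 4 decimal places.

Area of P2's cell: 361.8481

1. box [0,30]×[0,76]: [(0, 0) (30, 0) (30, 76) (0, 76)]
2. ⊥bis P2·P0 via (19.205,53.49): [(0, 60.9469) (30, 49.2985) (30, 76) (0, 76)]  |A|=626.3188
3. ⊥bis P2·P1 via (27.66,44.64): [(0, 60.9469) (30, 49.2985) (30, 76) (0, 76)]  |A|=626.3188
4. ⊥bis P2·P3 via (22.065,49.105): [(0, 60.9469) (30, 49.2985) (30, 76) (0, 76)]  |A|=626.3188
5. ⊥bis P2·P4 via (23.06,59.495): [(0, 66.0902) (30, 57.5101) (30, 76) (0, 76)]  |A|=425.9947
6. ⊥bis P2·P5 via (20.15,45.935): [(0, 66.0902) (30, 57.5101) (30, 76) (0, 76)]  |A|=425.9947
7. ⊥bis P2·P6 via (18.005,42.92): [(0, 66.0902) (30, 57.5101) (30, 76) (0, 76)]  |A|=425.9947
8. ⊥bis P2·P7 via (27.425,63.645): [(0, 66.0902) (9.1732, 63.4666) (30, 63.6702) (30, 76) (0, 76)]  |A|=361.8481
9. canonical 5-gon: [(0, 66.0902) (9.1732, 63.4666) (30, 63.6702) (30, 76) (0, 76)]
10. shoelace: 361.8481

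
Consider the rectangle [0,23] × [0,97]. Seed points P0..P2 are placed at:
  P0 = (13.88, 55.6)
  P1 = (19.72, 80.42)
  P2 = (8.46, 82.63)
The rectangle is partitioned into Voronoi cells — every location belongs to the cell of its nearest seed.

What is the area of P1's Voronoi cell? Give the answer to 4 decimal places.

Area of P1's cell: 254.0133

1. box [0,23]×[0,97]: [(0, 0) (23, 0) (23, 97) (0, 97)]
2. ⊥bis P1·P0 via (16.8,68.01): [(0, 71.9629) (23, 66.5512) (23, 97) (0, 97)]  |A|=638.0876
3. ⊥bis P1·P2 via (14.09,81.525): [(11.6741, 69.2161) (23, 66.5512) (23, 97) (17.1273, 97)]  |A|=254.0133
4. canonical 4-gon: [(11.6741, 69.2161) (23, 66.5512) (23, 97) (17.1273, 97)]
5. shoelace: 254.0133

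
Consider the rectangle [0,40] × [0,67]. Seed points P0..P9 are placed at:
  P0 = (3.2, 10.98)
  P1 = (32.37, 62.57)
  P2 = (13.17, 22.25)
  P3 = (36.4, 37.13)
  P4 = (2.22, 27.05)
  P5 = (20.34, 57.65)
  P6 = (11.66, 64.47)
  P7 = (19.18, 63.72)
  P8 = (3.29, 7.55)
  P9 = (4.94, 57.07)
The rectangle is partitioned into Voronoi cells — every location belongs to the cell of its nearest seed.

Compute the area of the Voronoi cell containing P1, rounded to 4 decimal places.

1. box [0,40]×[0,67]: [(0, 0) (40, 0) (40, 67) (0, 67)]
2. ⊥bis P1·P0 via (17.785,36.775): [(0, 46.831) (40, 24.2142) (40, 67) (0, 67)]  |A|=1259.0962
3. ⊥bis P1·P2 via (22.77,42.41): [(0, 53.2529) (40, 34.2052) (40, 67) (0, 67)]  |A|=930.8381
4. ⊥bis P1·P3 via (34.385,49.85): [(0, 53.2529) (13.9455, 46.6121) (40, 50.7395) (40, 67) (0, 67)]  |A|=715.4424
5. ⊥bis P1·P4 via (17.295,44.81): [(0, 59.4903) (14.979, 46.7759) (40, 50.7395) (40, 67) (0, 67)]  |A|=664.1539
6. ⊥bis P1·P5 via (26.355,60.11): [(30.7844, 49.2796) (40, 50.7395) (40, 67) (23.5371, 67)]  |A|=220.7894
7. ⊥bis P1·P6 via (22.015,63.52): [(30.7844, 49.2796) (40, 50.7395) (40, 67) (23.5371, 67)]  |A|=220.7894
8. ⊥bis P1·P7 via (25.775,63.145): [(25.6588, 61.8123) (30.7844, 49.2796) (40, 50.7395) (40, 67) (26.1111, 67)]  |A|=214.1129
9. ⊥bis P1·P8 via (17.83,35.06): [(25.6588, 61.8123) (30.7844, 49.2796) (40, 50.7395) (40, 67) (26.1111, 67)]  |A|=214.1129
10. ⊥bis P1·P9 via (18.655,59.82): [(25.6588, 61.8123) (30.7844, 49.2796) (40, 50.7395) (40, 67) (26.1111, 67)]  |A|=214.1129
11. canonical 5-gon: [(25.6588, 61.8123) (30.7844, 49.2796) (40, 50.7395) (40, 67) (26.1111, 67)]
12. shoelace: 214.1129

Area of P1's cell: 214.1129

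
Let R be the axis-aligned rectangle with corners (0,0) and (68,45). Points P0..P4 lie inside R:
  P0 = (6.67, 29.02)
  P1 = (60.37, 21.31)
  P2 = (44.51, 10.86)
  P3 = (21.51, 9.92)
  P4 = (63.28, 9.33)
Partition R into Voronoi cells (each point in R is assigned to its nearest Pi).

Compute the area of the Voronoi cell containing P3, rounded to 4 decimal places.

Area of P3's cell: 695.6494

1. box [0,68]×[0,45]: [(0, 0) (68, 0) (68, 45) (0, 45)]
2. ⊥bis P3·P0 via (14.09,19.47): [(0, 8.5226) (0, 0) (68, 0) (68, 45) (46.9487, 45)]  |A|=2203.7166
3. ⊥bis P3·P1 via (40.94,15.615): [(35.0393, 35.7468) (0, 8.5226) (0, 0) (45.5168, 0)]  |A|=962.8536
4. ⊥bis P3·P2 via (33.01,10.39): [(32.068, 33.4383) (0, 8.5226) (0, 0) (33.4346, 0)]  |A|=695.6494
5. ⊥bis P3·P4 via (42.395,9.625): [(32.068, 33.4383) (0, 8.5226) (0, 0) (33.4346, 0)]  |A|=695.6494
6. canonical 4-gon: [(32.068, 33.4383) (0, 8.5226) (0, 0) (33.4346, 0)]
7. shoelace: 695.6494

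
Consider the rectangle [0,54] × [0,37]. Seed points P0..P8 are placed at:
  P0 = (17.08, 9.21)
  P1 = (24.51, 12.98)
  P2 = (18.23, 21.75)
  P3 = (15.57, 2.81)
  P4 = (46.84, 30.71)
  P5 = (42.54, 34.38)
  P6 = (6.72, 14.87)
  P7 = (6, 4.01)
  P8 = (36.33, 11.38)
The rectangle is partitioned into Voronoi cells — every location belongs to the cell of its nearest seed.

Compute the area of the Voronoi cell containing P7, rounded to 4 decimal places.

1. box [0,54]×[0,37]: [(0, 0) (54, 0) (54, 37) (0, 37)]
2. ⊥bis P7·P0 via (11.54,6.61): [(0, 31.1991) (0, 0) (14.6422, 0)]  |A|=228.411
3. ⊥bis P7·P1 via (15.255,8.495): [(0, 31.1991) (0, 0) (14.6422, 0)]  |A|=228.411
4. ⊥bis P7·P2 via (12.115,12.88): [(6.9149, 16.4649) (0, 21.2321) (0, 0) (14.6422, 0)]  |A|=193.9505
5. ⊥bis P7·P3 via (10.785,3.41): [(11.2608, 7.2048) (6.9149, 16.4649) (0, 21.2321) (0, 0) (10.3574, 0)]  |A|=178.5151
6. ⊥bis P7·P4 via (26.42,17.36): [(11.2608, 7.2048) (6.9149, 16.4649) (0, 21.2321) (0, 0) (10.3574, 0)]  |A|=178.5151
7. ⊥bis P7·P5 via (24.27,19.195): [(11.2608, 7.2048) (6.9149, 16.4649) (0, 21.2321) (0, 0) (10.3574, 0)]  |A|=178.5151
8. ⊥bis P7·P6 via (6.36,9.44): [(11.2608, 7.2048) (10.3355, 9.1764) (0, 9.8617) (0, 0) (10.3574, 0)]  |A|=102.7087
9. ⊥bis P7·P8 via (21.165,7.695): [(11.2608, 7.2048) (10.3355, 9.1764) (0, 9.8617) (0, 0) (10.3574, 0)]  |A|=102.7087
10. canonical 5-gon: [(11.2608, 7.2048) (10.3355, 9.1764) (0, 9.8617) (0, 0) (10.3574, 0)]
11. shoelace: 102.7087

Area of P7's cell: 102.7087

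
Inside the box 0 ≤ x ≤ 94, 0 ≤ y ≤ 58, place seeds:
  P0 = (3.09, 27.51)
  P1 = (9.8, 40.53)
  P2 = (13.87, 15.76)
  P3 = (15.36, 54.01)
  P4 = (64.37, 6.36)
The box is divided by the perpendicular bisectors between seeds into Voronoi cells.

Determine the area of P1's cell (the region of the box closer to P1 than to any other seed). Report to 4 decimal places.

Area of P1's cell: 505.3572

1. box [0,94]×[0,58]: [(0, 0) (94, 0) (94, 58) (0, 58)]
2. ⊥bis P1·P0 via (6.445,34.02): [(0, 37.3415) (72.457, 0) (94, 0) (94, 58) (0, 58)]  |A|=4099.1737
3. ⊥bis P1·P2 via (11.835,28.145): [(0, 37.3415) (16.3919, 28.8938) (94, 41.6457) (94, 58) (0, 58)]  |A|=2171.924
4. ⊥bis P1·P3 via (12.58,47.27): [(0, 52.4588) (0, 37.3415) (16.3919, 28.8938) (45.5263, 33.6809)]  |A|=506.412
5. ⊥bis P1·P4 via (37.085,23.445): [(43.9114, 34.3469) (0, 52.4588) (0, 37.3415) (16.3919, 28.8938) (43.2613, 33.3087)]  |A|=505.3572
6. canonical 5-gon: [(43.9114, 34.3469) (0, 52.4588) (0, 37.3415) (16.3919, 28.8938) (43.2613, 33.3087)]
7. shoelace: 505.3572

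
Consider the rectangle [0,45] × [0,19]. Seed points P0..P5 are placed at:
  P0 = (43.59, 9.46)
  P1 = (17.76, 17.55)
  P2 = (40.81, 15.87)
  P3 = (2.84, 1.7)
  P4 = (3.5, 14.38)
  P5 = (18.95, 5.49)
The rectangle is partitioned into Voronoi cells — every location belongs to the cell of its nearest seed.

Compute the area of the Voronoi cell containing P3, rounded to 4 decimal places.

Area of P3's cell: 85.8780

1. box [0,45]×[0,19]: [(0, 0) (45, 0) (45, 19) (0, 19)]
2. ⊥bis P3·P0 via (23.215,5.58): [(0, 0) (24.2776, 0) (20.6594, 19) (0, 19)]  |A|=426.9018
3. ⊥bis P3·P1 via (10.3,9.625): [(0, 0) (20.5249, 0) (0.3406, 19) (0, 19)]  |A|=198.223
4. ⊥bis P3·P2 via (21.825,8.785): [(0, 0) (20.5249, 0) (0.3406, 19) (0, 19)]  |A|=198.223
5. ⊥bis P3·P4 via (3.17,8.04): [(0, 8.205) (0, 0) (20.5249, 0) (12.4997, 7.5544)]  |A|=128.8066
6. ⊥bis P3·P5 via (10.895,3.595): [(9.9321, 7.688) (0, 8.205) (0, 0) (11.7408, 0)]  |A|=85.878
7. canonical 4-gon: [(9.9321, 7.688) (0, 8.205) (0, 0) (11.7408, 0)]
8. shoelace: 85.878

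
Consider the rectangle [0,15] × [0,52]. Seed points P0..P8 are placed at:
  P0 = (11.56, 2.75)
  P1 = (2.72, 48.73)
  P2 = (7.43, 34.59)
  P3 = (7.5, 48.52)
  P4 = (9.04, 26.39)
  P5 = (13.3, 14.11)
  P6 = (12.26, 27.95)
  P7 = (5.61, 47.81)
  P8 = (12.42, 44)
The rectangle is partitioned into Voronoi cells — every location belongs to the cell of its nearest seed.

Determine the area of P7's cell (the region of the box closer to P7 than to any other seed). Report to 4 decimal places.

Area of P7's cell: 35.3110

1. box [0,15]×[0,52]: [(0, 0) (15, 0) (15, 52) (0, 52)]
2. ⊥bis P7·P0 via (8.585,25.28): [(0, 24.1464) (15, 26.1271) (15, 52) (0, 52)]  |A|=402.9491
3. ⊥bis P7·P1 via (4.165,48.27): [(0, 35.1865) (0, 24.1464) (15, 26.1271) (15, 52) (5.3524, 52)]  |A|=357.9526
4. ⊥bis P7·P2 via (6.52,41.2): [(1.7032, 40.5369) (15, 42.3674) (15, 52) (5.3524, 52)]  |A|=119.3367
5. ⊥bis P7·P3 via (6.555,48.165): [(5.2432, 51.657) (1.7032, 40.5369) (9.0411, 41.5471)]  |A|=39.0107
6. ⊥bis P7·P4 via (7.325,37.1): [(5.2432, 51.657) (1.7032, 40.5369) (9.0411, 41.5471)]  |A|=39.0107
7. ⊥bis P7·P5 via (9.455,30.96): [(5.2432, 51.657) (1.7032, 40.5369) (9.0411, 41.5471)]  |A|=39.0107
8. ⊥bis P7·P6 via (8.935,37.88): [(5.2432, 51.657) (1.7032, 40.5369) (9.0411, 41.5471)]  |A|=39.0107
9. ⊥bis P7·P8 via (9.015,45.905): [(8.0512, 44.1822) (5.2432, 51.657) (1.7032, 40.5369) (6.3712, 41.1795)]  |A|=35.311
10. canonical 4-gon: [(8.0512, 44.1822) (5.2432, 51.657) (1.7032, 40.5369) (6.3712, 41.1795)]
11. shoelace: 35.311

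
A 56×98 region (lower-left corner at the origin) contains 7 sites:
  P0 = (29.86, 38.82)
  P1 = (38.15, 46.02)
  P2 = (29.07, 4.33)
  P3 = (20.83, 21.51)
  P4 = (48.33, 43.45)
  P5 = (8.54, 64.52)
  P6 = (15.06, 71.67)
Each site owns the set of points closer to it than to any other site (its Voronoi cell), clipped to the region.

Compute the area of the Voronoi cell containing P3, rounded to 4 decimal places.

1. box [0,56]×[0,98]: [(0, 0) (56, 0) (56, 98) (0, 98)]
2. ⊥bis P3·P0 via (25.345,30.165): [(0, 43.3866) (0, 0) (56, 0) (56, 14.1734)]  |A|=1611.679
3. ⊥bis P3·P1 via (29.49,33.765): [(0, 43.3866) (0, 0) (56, 0) (56, 14.1734)]  |A|=1611.679
4. ⊥bis P3·P2 via (24.95,12.92): [(42.3786, 21.2792) (0, 43.3866) (0, 0.9533)]  |A|=899.1304
5. ⊥bis P3·P4 via (34.58,32.48): [(42.3786, 21.2792) (0, 43.3866) (0, 0.9533)]  |A|=899.1304
6. ⊥bis P3·P5 via (14.685,43.015): [(42.3786, 21.2792) (5.6573, 40.4354) (0, 38.8188) (0, 0.9533)]  |A|=886.2097
7. ⊥bis P3·P6 via (17.945,46.59): [(42.3786, 21.2792) (5.6573, 40.4354) (0, 38.8188) (0, 0.9533)]  |A|=886.2097
8. canonical 4-gon: [(42.3786, 21.2792) (5.6573, 40.4354) (0, 38.8188) (0, 0.9533)]
9. shoelace: 886.2097

Area of P3's cell: 886.2097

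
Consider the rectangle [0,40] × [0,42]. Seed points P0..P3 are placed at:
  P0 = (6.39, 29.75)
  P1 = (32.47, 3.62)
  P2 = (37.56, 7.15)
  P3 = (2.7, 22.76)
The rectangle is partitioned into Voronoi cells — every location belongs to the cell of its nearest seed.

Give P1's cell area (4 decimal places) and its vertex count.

1. box [0,40]×[0,42]: [(0, 0) (40, 0) (40, 42) (0, 42)]
2. ⊥bis P1·P0 via (19.43,16.685): [(2.713, 0) (40, 0) (40, 37.2156)]  |A|=693.8295
3. ⊥bis P1·P2 via (35.015,5.385): [(24.0088, 21.2551) (2.713, 0) (38.7496, 0)]  |A|=382.9801
4. ⊥bis P1·P3 via (17.585,13.19): [(24.0088, 21.2551) (20.5521, 17.8049) (9.1048, 0) (38.7496, 0)]  |A|=326.0778
5. canonical 4-gon: [(24.0088, 21.2551) (20.5521, 17.8049) (9.1048, 0) (38.7496, 0)]
6. shoelace: 326.0778

Area of P1's cell: 326.0778 (4 vertices)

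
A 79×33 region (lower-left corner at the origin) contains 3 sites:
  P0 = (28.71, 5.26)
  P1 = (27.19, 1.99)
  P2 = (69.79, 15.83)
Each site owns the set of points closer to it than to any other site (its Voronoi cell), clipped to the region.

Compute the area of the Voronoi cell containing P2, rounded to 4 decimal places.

1. box [0,79]×[0,33]: [(0, 0) (79, 0) (79, 33) (0, 33)]
2. ⊥bis P2·P0 via (49.25,10.545): [(51.9633, 0) (79, 0) (79, 33) (43.4723, 33)]  |A|=1032.3139
3. ⊥bis P2·P1 via (48.49,8.91): [(51.9633, 0) (79, 0) (79, 33) (43.4723, 33)]  |A|=1032.3139
4. canonical 4-gon: [(51.9633, 0) (79, 0) (79, 33) (43.4723, 33)]
5. shoelace: 1032.3139

Area of P2's cell: 1032.3139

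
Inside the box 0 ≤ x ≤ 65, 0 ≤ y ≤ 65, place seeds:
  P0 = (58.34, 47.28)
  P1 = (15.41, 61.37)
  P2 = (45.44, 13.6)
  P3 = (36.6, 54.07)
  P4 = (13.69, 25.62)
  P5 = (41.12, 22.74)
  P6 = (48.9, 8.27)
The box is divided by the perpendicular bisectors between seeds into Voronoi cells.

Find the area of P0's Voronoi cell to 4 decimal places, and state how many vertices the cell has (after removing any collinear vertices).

1. box [0,65]×[0,65]: [(0, 0) (65, 0) (65, 65) (0, 65)]
2. ⊥bis P0·P1 via (36.875,54.325): [(19.0451, 0) (65, 0) (65, 65) (40.3786, 65)]  |A|=2293.7301
3. ⊥bis P0·P2 via (51.89,30.44): [(31.5879, 38.216) (65, 25.4187) (65, 65) (40.3786, 65)]  |A|=990.9769
4. ⊥bis P0·P3 via (47.47,50.675): [(42.2976, 34.1141) (65, 25.4187) (65, 65) (51.9441, 65)]  |A|=650.9185
5. ⊥bis P0·P4 via (36.015,36.45): [(42.2976, 34.1141) (65, 25.4187) (65, 65) (51.9441, 65)]  |A|=650.9185
6. ⊥bis P0·P5 via (49.73,35.01): [(43.8632, 39.1268) (61.4738, 26.7693) (65, 25.4187) (65, 65) (51.9441, 65)]  |A|=597.1061
7. ⊥bis P0·P6 via (53.62,27.775): [(43.8632, 39.1268) (61.4738, 26.7693) (65, 25.4187) (65, 65) (51.9441, 65)]  |A|=597.1061
8. canonical 5-gon: [(43.8632, 39.1268) (61.4738, 26.7693) (65, 25.4187) (65, 65) (51.9441, 65)]
9. shoelace: 597.1061

Area of P0's cell: 597.1061 (5 vertices)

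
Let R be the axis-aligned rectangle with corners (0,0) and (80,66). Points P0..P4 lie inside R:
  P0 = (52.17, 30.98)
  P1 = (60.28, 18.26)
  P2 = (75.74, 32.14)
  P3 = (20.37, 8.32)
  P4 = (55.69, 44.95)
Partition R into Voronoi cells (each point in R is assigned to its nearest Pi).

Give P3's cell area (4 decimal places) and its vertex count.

Area of P3's cell: 1666.0599 (5 vertices)

1. box [0,80]×[0,66]: [(0, 0) (80, 0) (80, 66) (0, 66)]
2. ⊥bis P3·P0 via (36.27,19.65): [(0, 0) (50.2722, 0) (3.242, 66) (0, 66)]  |A|=1765.967
3. ⊥bis P3·P1 via (40.325,13.29): [(0, 0) (43.635, 0) (40.0687, 14.3191) (3.242, 66) (0, 66)]  |A|=1718.448
4. ⊥bis P3·P2 via (48.055,20.23): [(0, 0) (43.635, 0) (40.0687, 14.3191) (3.242, 66) (0, 66)]  |A|=1718.448
5. ⊥bis P3·P4 via (38.03,26.635): [(0, 63.3049) (0, 0) (43.635, 0) (40.0687, 14.3191) (16.4984, 47.3966)]  |A|=1666.0599
6. canonical 5-gon: [(0, 63.3049) (0, 0) (43.635, 0) (40.0687, 14.3191) (16.4984, 47.3966)]
7. shoelace: 1666.0599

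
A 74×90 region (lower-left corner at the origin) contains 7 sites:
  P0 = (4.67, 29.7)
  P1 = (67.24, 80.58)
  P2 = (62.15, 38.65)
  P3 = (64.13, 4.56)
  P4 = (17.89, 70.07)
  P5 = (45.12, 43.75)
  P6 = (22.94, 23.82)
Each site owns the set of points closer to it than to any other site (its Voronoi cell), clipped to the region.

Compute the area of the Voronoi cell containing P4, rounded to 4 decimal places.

Area of P4's cell: 1525.1428

1. box [0,74]×[0,90]: [(0, 0) (74, 0) (74, 90) (0, 90)]
2. ⊥bis P4·P0 via (11.28,49.885): [(0, 53.5789) (74, 29.346) (74, 90) (0, 90)]  |A|=3591.7788
3. ⊥bis P4·P1 via (42.565,75.325): [(0, 53.5789) (50.7345, 36.9648) (39.4397, 90) (0, 90)]  |A|=1969.7502
4. ⊥bis P4·P2 via (40.02,54.36): [(0, 53.5789) (32.0214, 43.0928) (45.4122, 61.9558) (39.4397, 90) (0, 90)]  |A|=1752.2285
5. ⊥bis P4·P3 via (41.01,37.315): [(0, 53.5789) (32.0214, 43.0928) (45.4122, 61.9558) (39.4397, 90) (0, 90)]  |A|=1752.2285
6. ⊥bis P4·P5 via (31.505,56.91): [(0, 53.5789) (21.4847, 46.5433) (43.7818, 69.6113) (39.4397, 90) (0, 90)]  |A|=1525.596
7. ⊥bis P4·P6 via (20.415,46.945): [(0, 53.5789) (20.2972, 46.9321) (22.0451, 47.123) (43.7818, 69.6113) (39.4397, 90) (0, 90)]  |A|=1525.1428
8. canonical 6-gon: [(0, 53.5789) (20.2972, 46.9321) (22.0451, 47.123) (43.7818, 69.6113) (39.4397, 90) (0, 90)]
9. shoelace: 1525.1428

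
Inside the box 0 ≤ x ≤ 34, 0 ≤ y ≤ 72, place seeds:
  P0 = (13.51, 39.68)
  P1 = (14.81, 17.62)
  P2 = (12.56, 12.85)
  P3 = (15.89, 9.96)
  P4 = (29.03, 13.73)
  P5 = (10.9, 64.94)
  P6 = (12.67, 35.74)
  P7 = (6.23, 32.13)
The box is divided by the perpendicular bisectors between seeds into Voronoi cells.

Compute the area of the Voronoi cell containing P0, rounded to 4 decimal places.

Area of P0's cell: 524.7632

1. box [0,34]×[0,72]: [(0, 0) (34, 0) (34, 72) (0, 72)]
2. ⊥bis P0·P1 via (14.16,28.65): [(0, 27.8155) (34, 29.8192) (34, 72) (0, 72)]  |A|=1468.2097
3. ⊥bis P0·P2 via (13.035,26.265): [(0, 27.8155) (34, 29.8192) (34, 72) (0, 72)]  |A|=1468.2097
4. ⊥bis P0·P3 via (14.7,24.82): [(0, 27.8155) (34, 29.8192) (34, 72) (0, 72)]  |A|=1468.2097
5. ⊥bis P0·P4 via (21.27,26.705): [(0, 27.8155) (25.6547, 29.3274) (34, 34.3185) (34, 72) (0, 72)]  |A|=1449.4358
6. ⊥bis P0·P5 via (12.205,52.31): [(0, 51.0489) (0, 27.8155) (25.6547, 29.3274) (34, 34.3185) (34, 54.562)]  |A|=796.8209
7. ⊥bis P0·P6 via (13.09,37.71): [(0, 51.0489) (0, 40.5008) (32.6855, 33.5323) (34, 34.3185) (34, 54.562)]  |A|=540.8867
8. ⊥bis P0·P7 via (9.87,35.905): [(0, 51.0489) (0, 45.422) (6.5526, 39.1038) (32.6855, 33.5323) (34, 34.3185) (34, 54.562)]  |A|=524.7632
9. canonical 6-gon: [(0, 51.0489) (0, 45.422) (6.5526, 39.1038) (32.6855, 33.5323) (34, 34.3185) (34, 54.562)]
10. shoelace: 524.7632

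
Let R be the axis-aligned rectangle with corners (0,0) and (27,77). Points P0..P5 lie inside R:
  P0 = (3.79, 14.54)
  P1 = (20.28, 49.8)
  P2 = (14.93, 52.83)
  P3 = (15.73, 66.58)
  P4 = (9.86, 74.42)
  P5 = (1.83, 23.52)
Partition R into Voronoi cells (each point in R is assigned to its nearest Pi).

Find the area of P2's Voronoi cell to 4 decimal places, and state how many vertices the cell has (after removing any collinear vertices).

1. box [0,27]×[0,77]: [(0, 0) (27, 0) (27, 77) (0, 77)]
2. ⊥bis P2·P0 via (9.36,33.685): [(0, 36.4082) (27, 28.5529) (27, 77) (0, 77)]  |A|=1202.026
3. ⊥bis P2·P1 via (17.605,51.315): [(0, 36.4082) (7.8663, 34.1196) (27, 67.9035) (27, 77) (0, 77)]  |A|=825.5637
4. ⊥bis P2·P3 via (15.33,59.705): [(0, 60.5969) (0, 36.4082) (7.8663, 34.1196) (22.1326, 59.3092)]  |A|=383.0789
5. ⊥bis P2·P4 via (12.395,63.625): [(0, 60.5969) (0, 36.4082) (7.8663, 34.1196) (22.1326, 59.3092)]  |A|=383.0789
6. ⊥bis P2·P5 via (8.38,38.175): [(0, 60.5969) (0, 41.9204) (9.8029, 37.539) (22.1326, 59.3092)]  |A|=340.3956
7. canonical 4-gon: [(0, 60.5969) (0, 41.9204) (9.8029, 37.539) (22.1326, 59.3092)]
8. shoelace: 340.3956

Area of P2's cell: 340.3956 (4 vertices)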